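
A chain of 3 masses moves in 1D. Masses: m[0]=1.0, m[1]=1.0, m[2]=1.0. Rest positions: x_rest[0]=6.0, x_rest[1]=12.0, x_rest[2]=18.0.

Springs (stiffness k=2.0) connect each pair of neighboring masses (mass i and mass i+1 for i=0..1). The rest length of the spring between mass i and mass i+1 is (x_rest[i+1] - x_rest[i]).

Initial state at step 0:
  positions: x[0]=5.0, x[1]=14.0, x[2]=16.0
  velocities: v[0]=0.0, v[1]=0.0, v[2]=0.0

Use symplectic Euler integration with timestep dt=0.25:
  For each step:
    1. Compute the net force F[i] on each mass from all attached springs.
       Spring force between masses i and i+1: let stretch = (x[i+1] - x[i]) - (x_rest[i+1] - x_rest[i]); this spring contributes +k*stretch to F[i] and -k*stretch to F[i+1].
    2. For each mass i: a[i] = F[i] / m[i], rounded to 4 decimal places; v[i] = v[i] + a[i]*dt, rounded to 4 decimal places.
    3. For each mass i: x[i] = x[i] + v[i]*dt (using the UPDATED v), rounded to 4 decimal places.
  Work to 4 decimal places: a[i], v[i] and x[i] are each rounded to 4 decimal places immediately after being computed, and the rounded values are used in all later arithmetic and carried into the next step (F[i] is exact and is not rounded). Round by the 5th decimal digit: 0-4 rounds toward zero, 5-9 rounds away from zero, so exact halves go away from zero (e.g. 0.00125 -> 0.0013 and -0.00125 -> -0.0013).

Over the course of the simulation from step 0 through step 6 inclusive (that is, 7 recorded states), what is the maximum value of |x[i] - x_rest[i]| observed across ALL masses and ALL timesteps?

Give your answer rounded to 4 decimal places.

Answer: 2.6879

Derivation:
Step 0: x=[5.0000 14.0000 16.0000] v=[0.0000 0.0000 0.0000]
Step 1: x=[5.3750 13.1250 16.5000] v=[1.5000 -3.5000 2.0000]
Step 2: x=[5.9688 11.7031 17.3281] v=[2.3750 -5.6875 3.3125]
Step 3: x=[6.5294 10.2676 18.2031] v=[2.2422 -5.7422 3.5000]
Step 4: x=[6.8072 9.3567 18.8362] v=[1.1113 -3.6436 2.5323]
Step 5: x=[6.6537 9.3121 19.0344] v=[-0.6140 -0.1786 0.7926]
Step 6: x=[6.0825 10.1505 18.7673] v=[-2.2848 3.3534 -1.0686]
Max displacement = 2.6879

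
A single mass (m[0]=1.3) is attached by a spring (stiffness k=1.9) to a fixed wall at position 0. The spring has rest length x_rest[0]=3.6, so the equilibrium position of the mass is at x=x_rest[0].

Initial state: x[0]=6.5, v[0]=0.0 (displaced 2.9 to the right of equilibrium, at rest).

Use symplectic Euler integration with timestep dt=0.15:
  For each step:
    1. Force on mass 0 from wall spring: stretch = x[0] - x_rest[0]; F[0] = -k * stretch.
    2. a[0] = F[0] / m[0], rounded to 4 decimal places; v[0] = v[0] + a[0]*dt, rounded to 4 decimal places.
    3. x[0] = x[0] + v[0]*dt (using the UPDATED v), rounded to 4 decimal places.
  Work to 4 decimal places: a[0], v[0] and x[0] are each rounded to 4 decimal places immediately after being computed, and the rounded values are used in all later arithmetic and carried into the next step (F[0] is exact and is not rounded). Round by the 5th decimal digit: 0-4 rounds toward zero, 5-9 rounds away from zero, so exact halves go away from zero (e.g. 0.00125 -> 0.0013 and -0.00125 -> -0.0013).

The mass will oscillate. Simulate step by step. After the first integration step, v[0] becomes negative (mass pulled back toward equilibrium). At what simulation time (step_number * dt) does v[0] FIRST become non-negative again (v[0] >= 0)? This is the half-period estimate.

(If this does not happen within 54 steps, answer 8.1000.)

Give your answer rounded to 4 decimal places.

Step 0: x=[6.5000] v=[0.0000]
Step 1: x=[6.4046] v=[-0.6358]
Step 2: x=[6.2170] v=[-1.2507]
Step 3: x=[5.9433] v=[-1.8244]
Step 4: x=[5.5926] v=[-2.3381]
Step 5: x=[5.1764] v=[-2.7749]
Step 6: x=[4.7083] v=[-3.1205]
Step 7: x=[4.2038] v=[-3.3635]
Step 8: x=[3.6794] v=[-3.4959]
Step 9: x=[3.1524] v=[-3.5133]
Step 10: x=[2.6401] v=[-3.4152]
Step 11: x=[2.1594] v=[-3.2048]
Step 12: x=[1.7261] v=[-2.8890]
Step 13: x=[1.3544] v=[-2.4782]
Step 14: x=[1.0565] v=[-1.9859]
Step 15: x=[0.8423] v=[-1.4283]
Step 16: x=[0.7187] v=[-0.8237]
Step 17: x=[0.6899] v=[-0.1920]
Step 18: x=[0.7568] v=[0.4460]
First v>=0 after going negative at step 18, time=2.7000

Answer: 2.7000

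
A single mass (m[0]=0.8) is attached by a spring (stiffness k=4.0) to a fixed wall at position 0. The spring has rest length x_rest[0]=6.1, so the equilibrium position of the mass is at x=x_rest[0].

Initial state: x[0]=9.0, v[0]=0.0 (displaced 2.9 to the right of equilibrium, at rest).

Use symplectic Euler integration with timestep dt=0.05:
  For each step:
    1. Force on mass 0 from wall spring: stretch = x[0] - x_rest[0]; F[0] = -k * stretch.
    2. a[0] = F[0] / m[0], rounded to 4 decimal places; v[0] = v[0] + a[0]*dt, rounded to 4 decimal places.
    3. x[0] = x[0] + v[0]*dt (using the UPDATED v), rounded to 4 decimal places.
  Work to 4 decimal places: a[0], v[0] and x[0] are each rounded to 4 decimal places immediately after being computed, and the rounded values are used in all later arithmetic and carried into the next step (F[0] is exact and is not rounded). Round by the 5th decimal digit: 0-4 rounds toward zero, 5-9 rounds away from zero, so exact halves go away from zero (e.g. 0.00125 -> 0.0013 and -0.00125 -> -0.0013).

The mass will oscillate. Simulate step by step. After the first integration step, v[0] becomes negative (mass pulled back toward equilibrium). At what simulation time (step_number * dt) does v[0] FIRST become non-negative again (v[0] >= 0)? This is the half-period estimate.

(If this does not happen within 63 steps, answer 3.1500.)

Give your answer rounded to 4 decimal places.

Answer: 1.4500

Derivation:
Step 0: x=[9.0000] v=[0.0000]
Step 1: x=[8.9638] v=[-0.7250]
Step 2: x=[8.8918] v=[-1.4410]
Step 3: x=[8.7849] v=[-2.1390]
Step 4: x=[8.6444] v=[-2.8102]
Step 5: x=[8.4721] v=[-3.4463]
Step 6: x=[8.2701] v=[-4.0393]
Step 7: x=[8.0410] v=[-4.5818]
Step 8: x=[7.7876] v=[-5.0671]
Step 9: x=[7.5132] v=[-5.4890]
Step 10: x=[7.2211] v=[-5.8423]
Step 11: x=[6.9150] v=[-6.1226]
Step 12: x=[6.5987] v=[-6.3264]
Step 13: x=[6.2761] v=[-6.4511]
Step 14: x=[5.9513] v=[-6.4951]
Step 15: x=[5.6284] v=[-6.4579]
Step 16: x=[5.3114] v=[-6.3400]
Step 17: x=[5.0043] v=[-6.1429]
Step 18: x=[4.7109] v=[-5.8690]
Step 19: x=[4.4348] v=[-5.5217]
Step 20: x=[4.1795] v=[-5.1054]
Step 21: x=[3.9482] v=[-4.6253]
Step 22: x=[3.7438] v=[-4.0874]
Step 23: x=[3.5689] v=[-3.4984]
Step 24: x=[3.4256] v=[-2.8656]
Step 25: x=[3.3158] v=[-2.1970]
Step 26: x=[3.2408] v=[-1.5010]
Step 27: x=[3.2015] v=[-0.7862]
Step 28: x=[3.1984] v=[-0.0616]
Step 29: x=[3.2316] v=[0.6638]
First v>=0 after going negative at step 29, time=1.4500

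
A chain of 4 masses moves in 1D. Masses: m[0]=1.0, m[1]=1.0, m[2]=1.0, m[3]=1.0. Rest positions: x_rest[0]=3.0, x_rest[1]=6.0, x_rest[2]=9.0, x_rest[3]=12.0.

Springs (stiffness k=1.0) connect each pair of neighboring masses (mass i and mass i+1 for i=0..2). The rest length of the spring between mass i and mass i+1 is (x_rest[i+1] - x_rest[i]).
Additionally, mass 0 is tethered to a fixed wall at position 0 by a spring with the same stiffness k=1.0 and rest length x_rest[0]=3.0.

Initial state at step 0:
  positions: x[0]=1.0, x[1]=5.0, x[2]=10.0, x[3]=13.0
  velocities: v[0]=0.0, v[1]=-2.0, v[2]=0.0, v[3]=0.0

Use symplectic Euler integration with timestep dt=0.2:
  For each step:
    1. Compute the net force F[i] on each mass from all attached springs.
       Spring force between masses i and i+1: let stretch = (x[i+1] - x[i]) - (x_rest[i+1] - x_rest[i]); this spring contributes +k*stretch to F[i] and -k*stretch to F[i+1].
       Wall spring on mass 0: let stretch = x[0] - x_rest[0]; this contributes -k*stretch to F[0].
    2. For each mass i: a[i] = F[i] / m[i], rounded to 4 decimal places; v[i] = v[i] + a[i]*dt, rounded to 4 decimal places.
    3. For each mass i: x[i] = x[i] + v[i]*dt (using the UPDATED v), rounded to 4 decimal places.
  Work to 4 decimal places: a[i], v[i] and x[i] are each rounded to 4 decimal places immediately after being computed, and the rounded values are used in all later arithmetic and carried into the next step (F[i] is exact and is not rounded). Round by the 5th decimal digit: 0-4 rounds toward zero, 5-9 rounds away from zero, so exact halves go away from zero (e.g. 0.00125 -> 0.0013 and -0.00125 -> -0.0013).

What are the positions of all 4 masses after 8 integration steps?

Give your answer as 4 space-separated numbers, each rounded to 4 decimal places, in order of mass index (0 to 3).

Step 0: x=[1.0000 5.0000 10.0000 13.0000] v=[0.0000 -2.0000 0.0000 0.0000]
Step 1: x=[1.1200 4.6400 9.9200 13.0000] v=[0.6000 -1.8000 -0.4000 0.0000]
Step 2: x=[1.3360 4.3504 9.7520 12.9968] v=[1.0800 -1.4480 -0.8400 -0.0160]
Step 3: x=[1.6191 4.1563 9.4977 12.9838] v=[1.4157 -0.9706 -1.2714 -0.0650]
Step 4: x=[1.9390 4.0743 9.1692 12.9514] v=[1.5993 -0.4098 -1.6425 -0.1622]
Step 5: x=[2.2667 4.1107 8.7882 12.8877] v=[1.6386 0.1821 -1.9050 -0.3186]
Step 6: x=[2.5775 4.2605 8.3841 12.7800] v=[1.5541 0.7488 -2.0206 -0.5385]
Step 7: x=[2.8525 4.5079 7.9909 12.6165] v=[1.3752 1.2369 -1.9661 -0.8177]
Step 8: x=[3.0797 4.8284 7.6434 12.3879] v=[1.1358 1.6024 -1.7376 -1.1428]

Answer: 3.0797 4.8284 7.6434 12.3879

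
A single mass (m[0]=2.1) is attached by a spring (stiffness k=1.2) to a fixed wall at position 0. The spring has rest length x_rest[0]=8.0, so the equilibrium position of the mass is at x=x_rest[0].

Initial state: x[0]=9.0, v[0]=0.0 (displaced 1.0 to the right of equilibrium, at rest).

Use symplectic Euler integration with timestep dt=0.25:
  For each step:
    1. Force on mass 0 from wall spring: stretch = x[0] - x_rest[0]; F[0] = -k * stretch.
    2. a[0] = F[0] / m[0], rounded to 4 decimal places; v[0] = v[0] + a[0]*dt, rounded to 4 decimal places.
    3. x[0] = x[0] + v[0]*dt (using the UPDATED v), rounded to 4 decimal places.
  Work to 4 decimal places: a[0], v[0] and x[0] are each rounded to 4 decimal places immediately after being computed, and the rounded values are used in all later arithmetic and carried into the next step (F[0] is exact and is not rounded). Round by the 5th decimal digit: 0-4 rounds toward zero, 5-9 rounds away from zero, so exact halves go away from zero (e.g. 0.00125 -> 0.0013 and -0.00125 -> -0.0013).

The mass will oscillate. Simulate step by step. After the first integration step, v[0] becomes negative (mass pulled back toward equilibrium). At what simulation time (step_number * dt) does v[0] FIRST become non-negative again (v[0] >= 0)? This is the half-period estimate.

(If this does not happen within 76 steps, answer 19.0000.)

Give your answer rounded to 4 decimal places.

Step 0: x=[9.0000] v=[0.0000]
Step 1: x=[8.9643] v=[-0.1429]
Step 2: x=[8.8941] v=[-0.2807]
Step 3: x=[8.7920] v=[-0.4084]
Step 4: x=[8.6616] v=[-0.5216]
Step 5: x=[8.5076] v=[-0.6161]
Step 6: x=[8.3355] v=[-0.6886]
Step 7: x=[8.1514] v=[-0.7365]
Step 8: x=[7.9619] v=[-0.7581]
Step 9: x=[7.7737] v=[-0.7527]
Step 10: x=[7.5936] v=[-0.7204]
Step 11: x=[7.4280] v=[-0.6624]
Step 12: x=[7.2828] v=[-0.5807]
Step 13: x=[7.1632] v=[-0.4783]
Step 14: x=[7.0735] v=[-0.3588]
Step 15: x=[7.0169] v=[-0.2265]
Step 16: x=[6.9954] v=[-0.0861]
Step 17: x=[7.0098] v=[0.0574]
First v>=0 after going negative at step 17, time=4.2500

Answer: 4.2500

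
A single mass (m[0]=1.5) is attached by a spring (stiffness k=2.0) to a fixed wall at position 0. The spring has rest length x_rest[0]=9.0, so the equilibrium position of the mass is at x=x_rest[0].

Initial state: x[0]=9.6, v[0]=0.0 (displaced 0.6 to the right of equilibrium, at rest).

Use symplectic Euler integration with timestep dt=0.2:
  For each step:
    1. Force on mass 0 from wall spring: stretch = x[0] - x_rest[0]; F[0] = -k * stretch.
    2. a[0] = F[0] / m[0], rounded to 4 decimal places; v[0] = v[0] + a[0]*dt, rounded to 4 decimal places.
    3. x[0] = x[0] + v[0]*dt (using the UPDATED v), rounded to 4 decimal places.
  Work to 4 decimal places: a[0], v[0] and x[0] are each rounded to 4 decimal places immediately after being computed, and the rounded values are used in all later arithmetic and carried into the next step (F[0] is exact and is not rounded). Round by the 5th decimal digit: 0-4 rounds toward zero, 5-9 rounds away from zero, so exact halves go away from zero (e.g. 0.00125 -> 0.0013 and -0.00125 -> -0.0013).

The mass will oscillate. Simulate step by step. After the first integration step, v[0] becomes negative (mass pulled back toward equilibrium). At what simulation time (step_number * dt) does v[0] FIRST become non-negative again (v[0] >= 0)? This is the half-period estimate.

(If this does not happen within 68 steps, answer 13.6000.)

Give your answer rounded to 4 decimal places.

Step 0: x=[9.6000] v=[0.0000]
Step 1: x=[9.5680] v=[-0.1600]
Step 2: x=[9.5057] v=[-0.3115]
Step 3: x=[9.4164] v=[-0.4464]
Step 4: x=[9.3049] v=[-0.5574]
Step 5: x=[9.1772] v=[-0.6387]
Step 6: x=[9.0400] v=[-0.6860]
Step 7: x=[8.9007] v=[-0.6967]
Step 8: x=[8.7667] v=[-0.6702]
Step 9: x=[8.6451] v=[-0.6080]
Step 10: x=[8.5424] v=[-0.5134]
Step 11: x=[8.4641] v=[-0.3914]
Step 12: x=[8.4144] v=[-0.2485]
Step 13: x=[8.3959] v=[-0.0923]
Step 14: x=[8.4097] v=[0.0688]
First v>=0 after going negative at step 14, time=2.8000

Answer: 2.8000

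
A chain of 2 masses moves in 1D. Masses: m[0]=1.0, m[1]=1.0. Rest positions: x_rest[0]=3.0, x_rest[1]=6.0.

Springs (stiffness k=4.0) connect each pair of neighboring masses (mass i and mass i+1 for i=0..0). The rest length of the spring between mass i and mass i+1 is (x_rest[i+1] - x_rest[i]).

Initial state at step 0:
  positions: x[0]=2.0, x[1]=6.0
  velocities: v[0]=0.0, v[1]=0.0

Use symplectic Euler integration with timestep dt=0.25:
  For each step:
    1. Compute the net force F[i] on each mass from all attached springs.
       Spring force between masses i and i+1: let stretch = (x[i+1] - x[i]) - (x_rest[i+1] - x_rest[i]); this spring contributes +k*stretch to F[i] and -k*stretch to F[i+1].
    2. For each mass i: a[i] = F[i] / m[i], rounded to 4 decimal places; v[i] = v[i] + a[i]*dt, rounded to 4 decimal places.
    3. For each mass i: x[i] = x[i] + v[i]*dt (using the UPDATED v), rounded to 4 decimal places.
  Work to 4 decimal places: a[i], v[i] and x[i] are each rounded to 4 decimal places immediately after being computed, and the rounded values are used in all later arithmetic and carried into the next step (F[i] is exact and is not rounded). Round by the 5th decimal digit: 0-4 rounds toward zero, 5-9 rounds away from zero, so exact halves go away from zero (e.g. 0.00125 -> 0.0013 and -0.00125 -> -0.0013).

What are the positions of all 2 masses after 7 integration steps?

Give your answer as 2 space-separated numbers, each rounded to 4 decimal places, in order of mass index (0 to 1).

Step 0: x=[2.0000 6.0000] v=[0.0000 0.0000]
Step 1: x=[2.2500 5.7500] v=[1.0000 -1.0000]
Step 2: x=[2.6250 5.3750] v=[1.5000 -1.5000]
Step 3: x=[2.9375 5.0625] v=[1.2500 -1.2500]
Step 4: x=[3.0313 4.9688] v=[0.3750 -0.3750]
Step 5: x=[2.8594 5.1407] v=[-0.6875 0.6875]
Step 6: x=[2.5079 5.4923] v=[-1.4062 1.4062]
Step 7: x=[2.1525 5.8478] v=[-1.4218 1.4218]

Answer: 2.1525 5.8478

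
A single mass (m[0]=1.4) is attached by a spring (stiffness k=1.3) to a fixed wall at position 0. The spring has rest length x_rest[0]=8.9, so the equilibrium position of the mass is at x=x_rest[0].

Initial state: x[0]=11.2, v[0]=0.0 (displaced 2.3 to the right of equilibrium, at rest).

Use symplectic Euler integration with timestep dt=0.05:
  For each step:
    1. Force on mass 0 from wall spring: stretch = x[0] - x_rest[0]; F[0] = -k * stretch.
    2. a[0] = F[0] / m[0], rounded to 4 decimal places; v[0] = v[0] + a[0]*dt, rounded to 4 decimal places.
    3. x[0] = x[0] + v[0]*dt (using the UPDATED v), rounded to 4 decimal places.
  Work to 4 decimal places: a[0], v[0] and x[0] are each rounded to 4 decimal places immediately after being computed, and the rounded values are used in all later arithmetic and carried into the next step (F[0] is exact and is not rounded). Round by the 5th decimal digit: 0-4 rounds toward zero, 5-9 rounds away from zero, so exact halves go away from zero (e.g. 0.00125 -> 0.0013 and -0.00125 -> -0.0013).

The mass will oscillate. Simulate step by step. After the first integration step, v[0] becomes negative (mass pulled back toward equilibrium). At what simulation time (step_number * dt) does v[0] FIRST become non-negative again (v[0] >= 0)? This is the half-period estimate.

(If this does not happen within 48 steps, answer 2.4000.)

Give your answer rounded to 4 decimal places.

Answer: 2.4000

Derivation:
Step 0: x=[11.2000] v=[0.0000]
Step 1: x=[11.1947] v=[-0.1068]
Step 2: x=[11.1840] v=[-0.2133]
Step 3: x=[11.1680] v=[-0.3193]
Step 4: x=[11.1468] v=[-0.4246]
Step 5: x=[11.1204] v=[-0.5289]
Step 6: x=[11.0888] v=[-0.6320]
Step 7: x=[11.0521] v=[-0.7336]
Step 8: x=[11.0104] v=[-0.8335]
Step 9: x=[10.9638] v=[-0.9315]
Step 10: x=[10.9124] v=[-1.0273]
Step 11: x=[10.8564] v=[-1.1207]
Step 12: x=[10.7958] v=[-1.2115]
Step 13: x=[10.7308] v=[-1.2995]
Step 14: x=[10.6616] v=[-1.3845]
Step 15: x=[10.5883] v=[-1.4663]
Step 16: x=[10.5111] v=[-1.5447]
Step 17: x=[10.4301] v=[-1.6195]
Step 18: x=[10.3456] v=[-1.6905]
Step 19: x=[10.2577] v=[-1.7576]
Step 20: x=[10.1667] v=[-1.8206]
Step 21: x=[10.0727] v=[-1.8794]
Step 22: x=[9.9760] v=[-1.9338]
Step 23: x=[9.8768] v=[-1.9838]
Step 24: x=[9.7753] v=[-2.0292]
Step 25: x=[9.6718] v=[-2.0698]
Step 26: x=[9.5665] v=[-2.1056]
Step 27: x=[9.4597] v=[-2.1365]
Step 28: x=[9.3516] v=[-2.1625]
Step 29: x=[9.2424] v=[-2.1835]
Step 30: x=[9.1324] v=[-2.1994]
Step 31: x=[9.0219] v=[-2.2102]
Step 32: x=[8.9111] v=[-2.2159]
Step 33: x=[8.8003] v=[-2.2164]
Step 34: x=[8.6897] v=[-2.2118]
Step 35: x=[8.5796] v=[-2.2020]
Step 36: x=[8.4702] v=[-2.1871]
Step 37: x=[8.3618] v=[-2.1671]
Step 38: x=[8.2547] v=[-2.1421]
Step 39: x=[8.1491] v=[-2.1121]
Step 40: x=[8.0452] v=[-2.0772]
Step 41: x=[7.9433] v=[-2.0375]
Step 42: x=[7.8436] v=[-1.9931]
Step 43: x=[7.7464] v=[-1.9441]
Step 44: x=[7.6519] v=[-1.8905]
Step 45: x=[7.5603] v=[-1.8326]
Step 46: x=[7.4718] v=[-1.7704]
Step 47: x=[7.3866] v=[-1.7041]
Step 48: x=[7.3049] v=[-1.6338]
v[0] did not become non-negative within 48 steps; using fallback time=2.4000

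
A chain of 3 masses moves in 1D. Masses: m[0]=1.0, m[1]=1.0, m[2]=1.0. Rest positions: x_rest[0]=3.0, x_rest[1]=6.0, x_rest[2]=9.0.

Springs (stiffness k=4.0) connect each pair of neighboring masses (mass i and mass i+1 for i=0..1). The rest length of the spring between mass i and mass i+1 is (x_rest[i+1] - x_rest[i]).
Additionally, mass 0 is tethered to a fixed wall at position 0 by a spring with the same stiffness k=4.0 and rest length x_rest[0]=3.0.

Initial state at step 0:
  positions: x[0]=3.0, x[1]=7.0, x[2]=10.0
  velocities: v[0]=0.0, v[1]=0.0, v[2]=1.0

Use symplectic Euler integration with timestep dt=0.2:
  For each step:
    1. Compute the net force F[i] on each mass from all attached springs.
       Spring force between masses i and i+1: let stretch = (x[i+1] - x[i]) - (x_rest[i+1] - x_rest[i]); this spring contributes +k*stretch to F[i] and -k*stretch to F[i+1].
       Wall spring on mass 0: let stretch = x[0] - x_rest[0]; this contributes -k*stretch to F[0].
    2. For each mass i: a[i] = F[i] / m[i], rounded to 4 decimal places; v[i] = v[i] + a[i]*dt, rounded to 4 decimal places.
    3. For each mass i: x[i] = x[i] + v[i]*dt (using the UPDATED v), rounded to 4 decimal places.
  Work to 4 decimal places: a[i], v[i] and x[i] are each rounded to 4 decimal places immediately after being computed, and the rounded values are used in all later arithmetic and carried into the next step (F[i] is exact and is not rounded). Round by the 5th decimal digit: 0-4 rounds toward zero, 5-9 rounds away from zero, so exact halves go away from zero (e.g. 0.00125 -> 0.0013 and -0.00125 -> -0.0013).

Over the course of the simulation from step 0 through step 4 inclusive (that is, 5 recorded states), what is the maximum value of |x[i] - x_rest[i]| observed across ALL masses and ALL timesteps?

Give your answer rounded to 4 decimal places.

Answer: 1.3706

Derivation:
Step 0: x=[3.0000 7.0000 10.0000] v=[0.0000 0.0000 1.0000]
Step 1: x=[3.1600 6.8400 10.2000] v=[0.8000 -0.8000 1.0000]
Step 2: x=[3.4032 6.6288 10.3424] v=[1.2160 -1.0560 0.7120]
Step 3: x=[3.6180 6.4957 10.3706] v=[1.0739 -0.6656 0.1411]
Step 4: x=[3.7143 6.5221 10.2588] v=[0.4817 0.1322 -0.5588]
Max displacement = 1.3706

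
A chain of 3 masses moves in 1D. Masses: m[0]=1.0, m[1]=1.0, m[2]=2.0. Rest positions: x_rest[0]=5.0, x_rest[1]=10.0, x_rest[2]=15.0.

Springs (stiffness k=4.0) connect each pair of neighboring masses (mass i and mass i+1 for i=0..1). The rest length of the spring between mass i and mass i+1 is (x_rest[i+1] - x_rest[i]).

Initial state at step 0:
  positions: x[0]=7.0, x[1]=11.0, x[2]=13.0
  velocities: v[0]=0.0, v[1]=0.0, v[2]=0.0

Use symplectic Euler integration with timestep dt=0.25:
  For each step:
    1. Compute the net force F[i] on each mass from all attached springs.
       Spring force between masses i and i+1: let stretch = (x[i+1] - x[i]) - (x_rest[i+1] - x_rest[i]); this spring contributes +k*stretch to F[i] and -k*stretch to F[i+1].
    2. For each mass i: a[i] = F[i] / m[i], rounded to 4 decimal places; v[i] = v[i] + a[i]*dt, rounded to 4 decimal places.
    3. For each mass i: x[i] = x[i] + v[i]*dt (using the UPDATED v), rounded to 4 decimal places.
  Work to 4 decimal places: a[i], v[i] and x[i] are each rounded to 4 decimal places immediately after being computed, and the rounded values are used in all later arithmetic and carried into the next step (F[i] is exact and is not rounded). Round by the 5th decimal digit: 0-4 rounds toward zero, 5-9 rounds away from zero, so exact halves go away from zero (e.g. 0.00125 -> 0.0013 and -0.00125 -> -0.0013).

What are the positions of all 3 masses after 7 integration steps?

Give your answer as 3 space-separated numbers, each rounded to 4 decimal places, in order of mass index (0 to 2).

Step 0: x=[7.0000 11.0000 13.0000] v=[0.0000 0.0000 0.0000]
Step 1: x=[6.7500 10.5000 13.3750] v=[-1.0000 -2.0000 1.5000]
Step 2: x=[6.1875 9.7813 14.0156] v=[-2.2500 -2.8750 2.5625]
Step 3: x=[5.2735 9.2227 14.7520] v=[-3.6562 -2.2345 2.9454]
Step 4: x=[4.0968 9.0591 15.4222] v=[-4.7070 -0.6544 2.6808]
Step 5: x=[2.9106 9.2457 15.9220] v=[-4.7447 0.7464 1.9993]
Step 6: x=[2.0582 9.5176 16.2123] v=[-3.4096 1.0876 1.1612]
Step 7: x=[1.8207 9.5983 16.2908] v=[-0.9502 0.3229 0.3139]

Answer: 1.8207 9.5983 16.2908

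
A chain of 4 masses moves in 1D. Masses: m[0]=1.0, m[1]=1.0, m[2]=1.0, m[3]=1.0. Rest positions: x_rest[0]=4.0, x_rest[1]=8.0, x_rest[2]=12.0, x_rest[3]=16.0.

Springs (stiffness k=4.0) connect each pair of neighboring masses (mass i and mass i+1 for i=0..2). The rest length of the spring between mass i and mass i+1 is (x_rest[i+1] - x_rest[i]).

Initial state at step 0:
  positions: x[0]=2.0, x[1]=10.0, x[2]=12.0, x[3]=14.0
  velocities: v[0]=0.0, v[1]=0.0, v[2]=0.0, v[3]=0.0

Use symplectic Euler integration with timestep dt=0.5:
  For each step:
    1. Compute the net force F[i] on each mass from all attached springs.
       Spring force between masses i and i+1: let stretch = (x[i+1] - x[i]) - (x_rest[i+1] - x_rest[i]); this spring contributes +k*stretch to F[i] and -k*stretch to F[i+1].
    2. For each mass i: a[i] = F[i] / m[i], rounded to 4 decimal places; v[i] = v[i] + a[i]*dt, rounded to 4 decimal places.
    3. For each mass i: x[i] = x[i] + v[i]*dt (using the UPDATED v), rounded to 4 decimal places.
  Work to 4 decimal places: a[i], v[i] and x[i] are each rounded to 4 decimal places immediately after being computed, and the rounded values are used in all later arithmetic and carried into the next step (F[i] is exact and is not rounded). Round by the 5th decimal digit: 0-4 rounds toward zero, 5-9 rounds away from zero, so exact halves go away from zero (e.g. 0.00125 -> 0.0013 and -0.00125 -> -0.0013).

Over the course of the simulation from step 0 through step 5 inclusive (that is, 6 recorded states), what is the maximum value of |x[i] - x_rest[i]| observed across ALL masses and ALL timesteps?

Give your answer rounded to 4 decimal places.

Step 0: x=[2.0000 10.0000 12.0000 14.0000] v=[0.0000 0.0000 0.0000 0.0000]
Step 1: x=[6.0000 4.0000 12.0000 16.0000] v=[8.0000 -12.0000 0.0000 4.0000]
Step 2: x=[4.0000 8.0000 8.0000 18.0000] v=[-4.0000 8.0000 -8.0000 4.0000]
Step 3: x=[2.0000 8.0000 14.0000 14.0000] v=[-4.0000 0.0000 12.0000 -8.0000]
Step 4: x=[2.0000 8.0000 14.0000 14.0000] v=[0.0000 0.0000 0.0000 0.0000]
Step 5: x=[4.0000 8.0000 8.0000 18.0000] v=[4.0000 0.0000 -12.0000 8.0000]
Max displacement = 4.0000

Answer: 4.0000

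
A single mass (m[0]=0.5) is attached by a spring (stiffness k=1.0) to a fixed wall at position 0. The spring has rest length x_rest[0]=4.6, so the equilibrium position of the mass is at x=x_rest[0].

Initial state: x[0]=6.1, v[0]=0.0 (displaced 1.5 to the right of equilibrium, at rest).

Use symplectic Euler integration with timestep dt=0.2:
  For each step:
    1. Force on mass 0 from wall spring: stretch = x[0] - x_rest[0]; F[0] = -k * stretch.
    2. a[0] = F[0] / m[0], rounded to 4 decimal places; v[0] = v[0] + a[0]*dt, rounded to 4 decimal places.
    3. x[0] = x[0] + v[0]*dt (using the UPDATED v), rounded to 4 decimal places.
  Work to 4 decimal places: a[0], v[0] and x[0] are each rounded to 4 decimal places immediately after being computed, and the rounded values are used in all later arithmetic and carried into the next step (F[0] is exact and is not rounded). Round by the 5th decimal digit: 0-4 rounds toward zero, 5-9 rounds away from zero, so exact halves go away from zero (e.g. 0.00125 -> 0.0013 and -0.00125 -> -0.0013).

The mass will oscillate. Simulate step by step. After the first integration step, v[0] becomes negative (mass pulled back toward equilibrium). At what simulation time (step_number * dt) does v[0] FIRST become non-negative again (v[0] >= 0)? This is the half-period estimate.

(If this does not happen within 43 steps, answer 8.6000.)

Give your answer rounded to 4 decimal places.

Answer: 2.4000

Derivation:
Step 0: x=[6.1000] v=[0.0000]
Step 1: x=[5.9800] v=[-0.6000]
Step 2: x=[5.7496] v=[-1.1520]
Step 3: x=[5.4272] v=[-1.6118]
Step 4: x=[5.0387] v=[-1.9427]
Step 5: x=[4.6151] v=[-2.1182]
Step 6: x=[4.1903] v=[-2.1242]
Step 7: x=[3.7982] v=[-1.9603]
Step 8: x=[3.4703] v=[-1.6396]
Step 9: x=[3.2328] v=[-1.1877]
Step 10: x=[3.1046] v=[-0.6408]
Step 11: x=[3.0961] v=[-0.0426]
Step 12: x=[3.2079] v=[0.5590]
First v>=0 after going negative at step 12, time=2.4000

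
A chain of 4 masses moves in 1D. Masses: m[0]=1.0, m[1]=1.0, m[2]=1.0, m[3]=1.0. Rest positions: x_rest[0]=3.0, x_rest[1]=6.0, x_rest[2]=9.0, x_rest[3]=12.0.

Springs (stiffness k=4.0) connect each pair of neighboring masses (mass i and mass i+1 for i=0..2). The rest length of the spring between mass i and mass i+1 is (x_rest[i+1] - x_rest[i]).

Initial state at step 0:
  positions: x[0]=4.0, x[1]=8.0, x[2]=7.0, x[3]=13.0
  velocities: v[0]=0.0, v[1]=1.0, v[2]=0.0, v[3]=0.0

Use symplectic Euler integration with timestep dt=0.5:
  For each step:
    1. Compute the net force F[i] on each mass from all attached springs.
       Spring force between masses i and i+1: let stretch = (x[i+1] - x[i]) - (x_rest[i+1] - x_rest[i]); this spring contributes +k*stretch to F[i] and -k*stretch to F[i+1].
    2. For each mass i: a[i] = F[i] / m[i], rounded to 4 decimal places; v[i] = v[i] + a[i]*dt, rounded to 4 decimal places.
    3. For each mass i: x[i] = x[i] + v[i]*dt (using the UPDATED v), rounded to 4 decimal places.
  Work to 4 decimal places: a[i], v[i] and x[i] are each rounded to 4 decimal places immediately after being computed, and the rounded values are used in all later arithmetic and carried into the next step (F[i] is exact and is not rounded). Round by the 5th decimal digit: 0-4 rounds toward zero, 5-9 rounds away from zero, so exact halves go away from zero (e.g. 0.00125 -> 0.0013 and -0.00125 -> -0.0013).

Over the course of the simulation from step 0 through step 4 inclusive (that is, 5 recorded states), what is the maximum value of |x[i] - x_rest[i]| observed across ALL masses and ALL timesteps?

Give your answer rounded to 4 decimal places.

Answer: 5.0000

Derivation:
Step 0: x=[4.0000 8.0000 7.0000 13.0000] v=[0.0000 1.0000 0.0000 0.0000]
Step 1: x=[5.0000 3.5000 14.0000 10.0000] v=[2.0000 -9.0000 14.0000 -6.0000]
Step 2: x=[1.5000 11.0000 6.5000 14.0000] v=[-7.0000 15.0000 -15.0000 8.0000]
Step 3: x=[4.5000 4.5000 11.0000 13.5000] v=[6.0000 -13.0000 9.0000 -1.0000]
Step 4: x=[4.5000 4.5000 11.5000 13.5000] v=[0.0000 0.0000 1.0000 0.0000]
Max displacement = 5.0000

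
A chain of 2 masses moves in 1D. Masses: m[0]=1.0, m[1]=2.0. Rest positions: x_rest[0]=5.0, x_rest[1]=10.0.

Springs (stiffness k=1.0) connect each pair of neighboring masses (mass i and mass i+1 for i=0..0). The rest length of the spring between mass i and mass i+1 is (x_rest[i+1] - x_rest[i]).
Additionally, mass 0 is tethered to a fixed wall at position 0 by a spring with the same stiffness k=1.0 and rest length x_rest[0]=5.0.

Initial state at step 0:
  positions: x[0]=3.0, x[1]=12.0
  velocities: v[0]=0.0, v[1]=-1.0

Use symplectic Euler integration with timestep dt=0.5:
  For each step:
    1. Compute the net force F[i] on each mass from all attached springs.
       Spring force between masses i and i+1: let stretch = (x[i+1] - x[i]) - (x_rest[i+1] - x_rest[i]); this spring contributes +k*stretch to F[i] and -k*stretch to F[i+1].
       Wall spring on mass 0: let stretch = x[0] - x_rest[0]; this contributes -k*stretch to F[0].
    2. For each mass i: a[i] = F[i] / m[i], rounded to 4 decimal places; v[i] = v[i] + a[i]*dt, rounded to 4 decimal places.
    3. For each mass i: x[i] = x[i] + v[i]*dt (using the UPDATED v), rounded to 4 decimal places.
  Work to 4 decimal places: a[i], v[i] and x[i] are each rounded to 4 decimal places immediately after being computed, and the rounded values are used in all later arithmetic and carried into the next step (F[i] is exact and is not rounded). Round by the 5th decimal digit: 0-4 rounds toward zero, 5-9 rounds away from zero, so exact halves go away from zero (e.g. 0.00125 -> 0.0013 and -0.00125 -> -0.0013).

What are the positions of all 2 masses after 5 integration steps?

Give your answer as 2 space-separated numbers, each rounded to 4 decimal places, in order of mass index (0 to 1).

Answer: 5.2782 8.3399

Derivation:
Step 0: x=[3.0000 12.0000] v=[0.0000 -1.0000]
Step 1: x=[4.5000 11.0000] v=[3.0000 -2.0000]
Step 2: x=[6.5000 9.8125] v=[4.0000 -2.3750]
Step 3: x=[7.7032 8.8360] v=[2.4063 -1.9531]
Step 4: x=[7.2638 8.3429] v=[-0.8789 -0.9863]
Step 5: x=[5.2782 8.3399] v=[-3.9713 -0.0061]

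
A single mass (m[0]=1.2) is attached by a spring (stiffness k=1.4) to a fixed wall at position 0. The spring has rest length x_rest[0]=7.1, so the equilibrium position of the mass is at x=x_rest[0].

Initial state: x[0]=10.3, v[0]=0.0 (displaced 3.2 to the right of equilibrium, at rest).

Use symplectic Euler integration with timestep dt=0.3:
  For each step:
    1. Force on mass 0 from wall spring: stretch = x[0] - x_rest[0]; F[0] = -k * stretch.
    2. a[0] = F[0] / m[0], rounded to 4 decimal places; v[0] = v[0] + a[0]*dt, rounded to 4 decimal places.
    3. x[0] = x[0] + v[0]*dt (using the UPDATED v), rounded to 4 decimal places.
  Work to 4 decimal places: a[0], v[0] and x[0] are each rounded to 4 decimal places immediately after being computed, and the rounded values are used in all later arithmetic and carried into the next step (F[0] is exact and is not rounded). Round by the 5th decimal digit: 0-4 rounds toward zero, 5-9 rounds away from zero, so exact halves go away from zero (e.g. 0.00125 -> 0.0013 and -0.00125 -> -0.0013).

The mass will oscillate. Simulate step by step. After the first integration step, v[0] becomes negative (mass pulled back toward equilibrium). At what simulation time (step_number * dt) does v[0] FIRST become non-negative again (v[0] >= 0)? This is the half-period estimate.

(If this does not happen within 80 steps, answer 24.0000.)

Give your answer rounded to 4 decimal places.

Step 0: x=[10.3000] v=[0.0000]
Step 1: x=[9.9640] v=[-1.1200]
Step 2: x=[9.3273] v=[-2.1224]
Step 3: x=[8.4567] v=[-2.9020]
Step 4: x=[7.4437] v=[-3.3768]
Step 5: x=[6.3946] v=[-3.4971]
Step 6: x=[5.4195] v=[-3.2502]
Step 7: x=[4.6209] v=[-2.6620]
Step 8: x=[4.0826] v=[-1.7943]
Step 9: x=[3.8611] v=[-0.7382]
Step 10: x=[3.9797] v=[0.3954]
First v>=0 after going negative at step 10, time=3.0000

Answer: 3.0000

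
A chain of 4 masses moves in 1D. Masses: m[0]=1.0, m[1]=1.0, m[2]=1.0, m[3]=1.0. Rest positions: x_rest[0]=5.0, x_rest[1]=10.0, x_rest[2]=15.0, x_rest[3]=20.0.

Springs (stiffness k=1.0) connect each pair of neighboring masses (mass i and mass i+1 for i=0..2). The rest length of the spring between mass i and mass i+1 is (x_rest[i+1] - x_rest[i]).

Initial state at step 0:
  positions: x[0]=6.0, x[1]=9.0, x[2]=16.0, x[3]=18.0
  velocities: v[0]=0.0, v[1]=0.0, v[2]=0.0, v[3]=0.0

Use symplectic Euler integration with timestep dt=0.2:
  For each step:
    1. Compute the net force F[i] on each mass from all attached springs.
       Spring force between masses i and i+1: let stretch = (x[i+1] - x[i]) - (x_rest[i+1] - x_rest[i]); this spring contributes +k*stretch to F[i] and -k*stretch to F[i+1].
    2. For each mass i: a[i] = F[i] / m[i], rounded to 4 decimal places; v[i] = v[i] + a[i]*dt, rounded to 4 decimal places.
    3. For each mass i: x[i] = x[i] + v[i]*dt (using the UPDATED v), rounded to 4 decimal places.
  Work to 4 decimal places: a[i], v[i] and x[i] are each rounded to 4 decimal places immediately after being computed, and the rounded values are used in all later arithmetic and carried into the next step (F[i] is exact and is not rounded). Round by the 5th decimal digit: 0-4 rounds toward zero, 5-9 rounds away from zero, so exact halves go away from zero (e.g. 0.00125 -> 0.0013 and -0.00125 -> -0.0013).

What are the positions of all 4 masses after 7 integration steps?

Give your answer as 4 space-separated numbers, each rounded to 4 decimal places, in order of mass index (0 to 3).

Answer: 4.7170 11.0949 13.1380 20.0504

Derivation:
Step 0: x=[6.0000 9.0000 16.0000 18.0000] v=[0.0000 0.0000 0.0000 0.0000]
Step 1: x=[5.9200 9.1600 15.8000 18.1200] v=[-0.4000 0.8000 -1.0000 0.6000]
Step 2: x=[5.7696 9.4560 15.4272 18.3472] v=[-0.7520 1.4800 -1.8640 1.1360]
Step 3: x=[5.5667 9.8434 14.9324 18.6576] v=[-1.0147 1.9370 -2.4742 1.5520]
Step 4: x=[5.3348 10.2633 14.3830 19.0190] v=[-1.1594 2.0995 -2.7470 1.8070]
Step 5: x=[5.1001 10.6508 13.8543 19.3950] v=[-1.1737 1.9377 -2.6437 1.8798]
Step 6: x=[4.8874 10.9445 13.4190 19.7493] v=[-1.0636 1.4683 -2.1763 1.7717]
Step 7: x=[4.7170 11.0949 13.1380 20.0504] v=[-0.8522 0.7518 -1.4051 1.5056]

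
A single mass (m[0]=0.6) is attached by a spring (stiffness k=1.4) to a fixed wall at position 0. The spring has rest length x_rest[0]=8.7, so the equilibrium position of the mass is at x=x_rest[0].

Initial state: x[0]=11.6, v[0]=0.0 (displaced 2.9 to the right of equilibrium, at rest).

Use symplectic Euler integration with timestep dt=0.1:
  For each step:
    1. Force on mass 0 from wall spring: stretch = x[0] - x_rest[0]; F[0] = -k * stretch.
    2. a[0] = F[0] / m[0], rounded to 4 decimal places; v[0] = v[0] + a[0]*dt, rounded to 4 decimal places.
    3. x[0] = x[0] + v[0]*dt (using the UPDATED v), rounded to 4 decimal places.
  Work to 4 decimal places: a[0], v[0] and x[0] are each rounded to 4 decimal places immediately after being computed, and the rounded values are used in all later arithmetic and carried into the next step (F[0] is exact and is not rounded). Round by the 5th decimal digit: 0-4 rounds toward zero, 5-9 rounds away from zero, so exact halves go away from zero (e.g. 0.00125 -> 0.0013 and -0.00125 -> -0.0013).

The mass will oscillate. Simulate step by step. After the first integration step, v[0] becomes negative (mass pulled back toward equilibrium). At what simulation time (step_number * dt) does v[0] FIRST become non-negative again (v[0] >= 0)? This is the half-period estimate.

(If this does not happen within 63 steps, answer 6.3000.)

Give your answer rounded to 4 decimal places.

Answer: 2.1000

Derivation:
Step 0: x=[11.6000] v=[0.0000]
Step 1: x=[11.5323] v=[-0.6767]
Step 2: x=[11.3985] v=[-1.3376]
Step 3: x=[11.2018] v=[-1.9673]
Step 4: x=[10.9467] v=[-2.5511]
Step 5: x=[10.6392] v=[-3.0753]
Step 6: x=[10.2864] v=[-3.5278]
Step 7: x=[9.8966] v=[-3.8980]
Step 8: x=[9.4789] v=[-4.1772]
Step 9: x=[9.0430] v=[-4.3589]
Step 10: x=[8.5991] v=[-4.4389]
Step 11: x=[8.1576] v=[-4.4154]
Step 12: x=[7.7287] v=[-4.2888]
Step 13: x=[7.3225] v=[-4.0622]
Step 14: x=[6.9484] v=[-3.7408]
Step 15: x=[6.6152] v=[-3.3321]
Step 16: x=[6.3306] v=[-2.8457]
Step 17: x=[6.1013] v=[-2.2928]
Step 18: x=[5.9327] v=[-1.6864]
Step 19: x=[5.8286] v=[-1.0407]
Step 20: x=[5.7915] v=[-0.3707]
Step 21: x=[5.8223] v=[0.3080]
First v>=0 after going negative at step 21, time=2.1000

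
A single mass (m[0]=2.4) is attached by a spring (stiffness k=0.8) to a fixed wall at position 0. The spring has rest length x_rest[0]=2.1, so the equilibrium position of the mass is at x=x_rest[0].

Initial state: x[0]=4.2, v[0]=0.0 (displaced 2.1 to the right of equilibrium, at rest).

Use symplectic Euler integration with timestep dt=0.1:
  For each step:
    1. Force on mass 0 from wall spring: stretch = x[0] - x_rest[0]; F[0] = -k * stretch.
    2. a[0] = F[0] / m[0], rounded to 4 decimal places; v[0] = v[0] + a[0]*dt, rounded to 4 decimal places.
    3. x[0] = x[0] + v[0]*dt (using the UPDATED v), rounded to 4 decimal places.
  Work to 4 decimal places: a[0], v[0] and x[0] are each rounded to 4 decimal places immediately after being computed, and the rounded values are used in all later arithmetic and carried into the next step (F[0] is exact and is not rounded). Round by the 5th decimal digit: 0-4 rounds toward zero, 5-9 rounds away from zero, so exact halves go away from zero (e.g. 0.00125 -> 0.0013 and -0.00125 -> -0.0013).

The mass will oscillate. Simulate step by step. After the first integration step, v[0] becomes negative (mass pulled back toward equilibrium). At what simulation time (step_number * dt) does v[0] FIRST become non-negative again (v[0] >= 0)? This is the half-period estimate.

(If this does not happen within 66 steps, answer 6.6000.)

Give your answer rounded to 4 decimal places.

Answer: 5.5000

Derivation:
Step 0: x=[4.2000] v=[0.0000]
Step 1: x=[4.1930] v=[-0.0700]
Step 2: x=[4.1790] v=[-0.1398]
Step 3: x=[4.1581] v=[-0.2091]
Step 4: x=[4.1303] v=[-0.2777]
Step 5: x=[4.0958] v=[-0.3454]
Step 6: x=[4.0546] v=[-0.4119]
Step 7: x=[4.0069] v=[-0.4771]
Step 8: x=[3.9528] v=[-0.5407]
Step 9: x=[3.8926] v=[-0.6025]
Step 10: x=[3.8264] v=[-0.6623]
Step 11: x=[3.7544] v=[-0.7199]
Step 12: x=[3.6769] v=[-0.7751]
Step 13: x=[3.5941] v=[-0.8277]
Step 14: x=[3.5064] v=[-0.8775]
Step 15: x=[3.4140] v=[-0.9244]
Step 16: x=[3.3172] v=[-0.9682]
Step 17: x=[3.2163] v=[-1.0088]
Step 18: x=[3.1117] v=[-1.0460]
Step 19: x=[3.0037] v=[-1.0797]
Step 20: x=[2.8927] v=[-1.1098]
Step 21: x=[2.7791] v=[-1.1362]
Step 22: x=[2.6632] v=[-1.1588]
Step 23: x=[2.5454] v=[-1.1776]
Step 24: x=[2.4262] v=[-1.1925]
Step 25: x=[2.3059] v=[-1.2034]
Step 26: x=[2.1849] v=[-1.2103]
Step 27: x=[2.0636] v=[-1.2131]
Step 28: x=[1.9424] v=[-1.2119]
Step 29: x=[1.8217] v=[-1.2067]
Step 30: x=[1.7020] v=[-1.1974]
Step 31: x=[1.5836] v=[-1.1841]
Step 32: x=[1.4669] v=[-1.1669]
Step 33: x=[1.3523] v=[-1.1458]
Step 34: x=[1.2402] v=[-1.1209]
Step 35: x=[1.1310] v=[-1.0922]
Step 36: x=[1.0250] v=[-1.0599]
Step 37: x=[0.9226] v=[-1.0241]
Step 38: x=[0.8241] v=[-0.9849]
Step 39: x=[0.7299] v=[-0.9424]
Step 40: x=[0.6402] v=[-0.8967]
Step 41: x=[0.5554] v=[-0.8480]
Step 42: x=[0.4758] v=[-0.7965]
Step 43: x=[0.4016] v=[-0.7424]
Step 44: x=[0.3330] v=[-0.6858]
Step 45: x=[0.2703] v=[-0.6269]
Step 46: x=[0.2137] v=[-0.5659]
Step 47: x=[0.1634] v=[-0.5030]
Step 48: x=[0.1196] v=[-0.4385]
Step 49: x=[0.0824] v=[-0.3725]
Step 50: x=[0.0519] v=[-0.3053]
Step 51: x=[0.0282] v=[-0.2370]
Step 52: x=[0.0114] v=[-0.1679]
Step 53: x=[0.0016] v=[-0.0983]
Step 54: x=[-0.0012] v=[-0.0284]
Step 55: x=[0.0030] v=[0.0416]
First v>=0 after going negative at step 55, time=5.5000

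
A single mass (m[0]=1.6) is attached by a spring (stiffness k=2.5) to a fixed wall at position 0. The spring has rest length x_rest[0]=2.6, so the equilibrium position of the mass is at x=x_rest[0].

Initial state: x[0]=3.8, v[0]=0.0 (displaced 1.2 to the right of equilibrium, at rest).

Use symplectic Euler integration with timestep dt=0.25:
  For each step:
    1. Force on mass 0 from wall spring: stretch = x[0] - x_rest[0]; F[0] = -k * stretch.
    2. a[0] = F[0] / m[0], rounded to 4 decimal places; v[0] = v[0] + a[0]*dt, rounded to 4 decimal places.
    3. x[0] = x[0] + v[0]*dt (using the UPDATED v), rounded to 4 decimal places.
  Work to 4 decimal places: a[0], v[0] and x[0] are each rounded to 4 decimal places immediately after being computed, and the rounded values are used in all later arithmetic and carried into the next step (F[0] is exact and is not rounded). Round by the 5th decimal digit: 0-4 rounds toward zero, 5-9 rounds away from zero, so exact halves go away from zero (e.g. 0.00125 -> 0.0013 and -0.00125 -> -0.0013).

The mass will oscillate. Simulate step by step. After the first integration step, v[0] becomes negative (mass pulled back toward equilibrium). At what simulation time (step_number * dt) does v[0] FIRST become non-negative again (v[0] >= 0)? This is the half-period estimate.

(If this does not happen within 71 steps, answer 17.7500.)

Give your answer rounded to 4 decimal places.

Answer: 2.7500

Derivation:
Step 0: x=[3.8000] v=[0.0000]
Step 1: x=[3.6828] v=[-0.4688]
Step 2: x=[3.4599] v=[-0.8918]
Step 3: x=[3.1530] v=[-1.2277]
Step 4: x=[2.7921] v=[-1.4437]
Step 5: x=[2.4124] v=[-1.5188]
Step 6: x=[2.0510] v=[-1.4455]
Step 7: x=[1.7432] v=[-1.2311]
Step 8: x=[1.5191] v=[-0.8964]
Step 9: x=[1.4006] v=[-0.4742]
Step 10: x=[1.3992] v=[-0.0057]
Step 11: x=[1.5151] v=[0.4634]
First v>=0 after going negative at step 11, time=2.7500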